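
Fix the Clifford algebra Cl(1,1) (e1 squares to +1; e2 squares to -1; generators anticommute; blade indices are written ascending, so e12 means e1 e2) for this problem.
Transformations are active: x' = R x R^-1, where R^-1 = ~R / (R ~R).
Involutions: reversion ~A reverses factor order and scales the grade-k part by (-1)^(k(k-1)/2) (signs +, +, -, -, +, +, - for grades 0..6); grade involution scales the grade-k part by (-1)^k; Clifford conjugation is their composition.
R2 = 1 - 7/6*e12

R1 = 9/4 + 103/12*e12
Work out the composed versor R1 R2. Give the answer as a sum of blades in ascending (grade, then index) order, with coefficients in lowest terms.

Distribute over the terms of R1 (each basis-blade product reordered to ascending indices, repeated generators contracted through their squares):
(9/4) R2 = 9/4 - 21/8*e12
(103/12*e12) R2 = -721/72 + 103/12*e12
Summing the partial products and collecting blades:
Answer: -559/72 + 143/24*e12


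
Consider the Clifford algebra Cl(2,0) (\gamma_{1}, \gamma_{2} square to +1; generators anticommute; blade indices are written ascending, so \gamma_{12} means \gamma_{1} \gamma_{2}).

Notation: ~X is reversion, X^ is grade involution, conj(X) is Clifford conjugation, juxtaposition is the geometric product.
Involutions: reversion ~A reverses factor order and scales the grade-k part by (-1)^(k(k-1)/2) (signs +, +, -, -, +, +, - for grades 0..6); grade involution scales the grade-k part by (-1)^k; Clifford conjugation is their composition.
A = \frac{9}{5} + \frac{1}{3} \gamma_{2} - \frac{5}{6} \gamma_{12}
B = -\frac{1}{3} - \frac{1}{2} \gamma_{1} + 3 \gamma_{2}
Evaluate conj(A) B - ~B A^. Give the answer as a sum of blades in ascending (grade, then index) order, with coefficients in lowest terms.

first term: -\frac{8}{5} + \frac{8}{5} \gamma_{1} + \frac{1067}{180} \gamma_{2} - \frac{4}{9} \gamma_{12}
second term: -\frac{8}{5} + \frac{8}{5} \gamma_{1} + \frac{1067}{180} \gamma_{2} + \frac{4}{9} \gamma_{12}
Answer: -\frac{8}{9} \gamma_{12}


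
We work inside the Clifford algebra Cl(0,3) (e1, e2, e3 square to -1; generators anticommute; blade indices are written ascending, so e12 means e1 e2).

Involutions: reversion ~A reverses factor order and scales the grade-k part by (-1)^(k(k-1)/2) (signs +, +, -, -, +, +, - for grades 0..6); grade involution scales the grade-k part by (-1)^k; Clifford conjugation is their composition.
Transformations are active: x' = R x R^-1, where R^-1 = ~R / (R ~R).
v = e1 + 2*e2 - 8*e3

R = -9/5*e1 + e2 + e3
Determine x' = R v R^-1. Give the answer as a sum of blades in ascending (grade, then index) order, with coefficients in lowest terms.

~R = -9/5*e1 + e2 + e3, and R ~R = -131/25, so R^-1 = ~R / (-131/25).
R v = 39/5 - 23/5*e12 + 67/5*e13 - 10*e23
Answer: 571/131*e1 - 652/131*e2 + 658/131*e3


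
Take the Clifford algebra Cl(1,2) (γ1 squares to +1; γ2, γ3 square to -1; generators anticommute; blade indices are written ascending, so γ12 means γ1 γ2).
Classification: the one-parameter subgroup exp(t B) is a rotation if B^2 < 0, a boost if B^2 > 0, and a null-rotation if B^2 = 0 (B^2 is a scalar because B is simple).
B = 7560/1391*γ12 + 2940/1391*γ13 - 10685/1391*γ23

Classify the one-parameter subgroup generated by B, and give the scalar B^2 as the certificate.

B^2 term by term: the squares give (7560/1391)^2*(γ12)^2 + (2940/1391)^2*(γ13)^2 + (-10685/1391)^2*(γ23)^2 = 57153600/1934881*(+1) + 8643600/1934881*(+1) + 114169225/1934881*(-1) = -25 (each basis 2-blade squares to minus the product of its generators' squares); cross terms between blades sharing an index anticommute and cancel. So B^2 = -25.
Answer: rotation, certificate B^2 = -25. The class reads off the invariant scalar -25 directly.


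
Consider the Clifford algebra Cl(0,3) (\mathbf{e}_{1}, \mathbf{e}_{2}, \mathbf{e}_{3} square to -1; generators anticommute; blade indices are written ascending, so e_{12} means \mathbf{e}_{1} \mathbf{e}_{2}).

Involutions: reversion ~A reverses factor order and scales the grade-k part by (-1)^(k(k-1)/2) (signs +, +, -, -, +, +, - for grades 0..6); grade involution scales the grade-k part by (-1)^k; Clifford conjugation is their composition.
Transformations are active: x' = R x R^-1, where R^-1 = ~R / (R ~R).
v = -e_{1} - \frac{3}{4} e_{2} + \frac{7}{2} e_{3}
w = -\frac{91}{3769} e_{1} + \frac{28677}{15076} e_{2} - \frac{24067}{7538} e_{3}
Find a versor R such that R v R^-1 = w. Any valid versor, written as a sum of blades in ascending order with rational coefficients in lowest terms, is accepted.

Reasoning: v^2 = w^2 = -\frac{221}{16} since conjugation preserves the quadratic form; R = v + w = -\frac{3860}{3769} e_{1} + \frac{8685}{7538} e_{2} + \frac{1158}{3769} e_{3} is then valid when invertible, keeping its own part and reversing (v - w)/2.
Answer: -\frac{3860}{3769} e_{1} + \frac{8685}{7538} e_{2} + \frac{1158}{3769} e_{3}


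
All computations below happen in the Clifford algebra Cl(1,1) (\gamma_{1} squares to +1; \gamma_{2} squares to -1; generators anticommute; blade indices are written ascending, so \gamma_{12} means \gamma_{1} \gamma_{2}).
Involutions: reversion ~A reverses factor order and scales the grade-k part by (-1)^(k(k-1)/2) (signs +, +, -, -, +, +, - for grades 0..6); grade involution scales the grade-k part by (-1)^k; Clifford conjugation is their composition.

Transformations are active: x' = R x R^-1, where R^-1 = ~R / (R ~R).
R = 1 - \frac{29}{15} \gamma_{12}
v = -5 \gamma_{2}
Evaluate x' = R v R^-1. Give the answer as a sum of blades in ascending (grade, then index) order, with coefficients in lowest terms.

~R = 1 + \frac{29}{15} \gamma_{12}, and R ~R = -\frac{616}{225}, so R^-1 = ~R / (-\frac{616}{225}).
R v = -\frac{29}{3} \gamma_{1} - 5 \gamma_{2}
Answer: \frac{2175}{308} \gamma_{1} + \frac{2665}{308} \gamma_{2}


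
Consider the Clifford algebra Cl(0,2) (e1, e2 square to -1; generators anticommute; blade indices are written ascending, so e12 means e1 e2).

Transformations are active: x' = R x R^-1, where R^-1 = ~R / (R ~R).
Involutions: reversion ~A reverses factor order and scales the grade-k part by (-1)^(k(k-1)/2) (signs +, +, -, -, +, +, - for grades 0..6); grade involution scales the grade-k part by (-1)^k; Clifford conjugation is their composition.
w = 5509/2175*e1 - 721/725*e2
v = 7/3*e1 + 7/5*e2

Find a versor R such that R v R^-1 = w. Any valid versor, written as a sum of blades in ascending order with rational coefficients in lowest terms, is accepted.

R = v + w = 3528/725*e1 + 294/725*e2 works: the equal norms (-1666/225) guarantee its sandwich swaps v into w.
Answer: 3528/725*e1 + 294/725*e2


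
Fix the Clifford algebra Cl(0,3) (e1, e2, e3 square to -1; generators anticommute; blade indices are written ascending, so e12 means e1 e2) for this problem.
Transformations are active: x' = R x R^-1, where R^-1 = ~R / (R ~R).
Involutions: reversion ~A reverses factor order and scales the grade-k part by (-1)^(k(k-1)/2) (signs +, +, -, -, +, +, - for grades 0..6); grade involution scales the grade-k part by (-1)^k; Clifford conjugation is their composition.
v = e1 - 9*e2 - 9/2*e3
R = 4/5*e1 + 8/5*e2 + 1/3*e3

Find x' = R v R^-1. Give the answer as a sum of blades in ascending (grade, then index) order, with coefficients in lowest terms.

~R = 4/5*e1 + 8/5*e2 + 1/3*e3, and R ~R = -149/45, so R^-1 = ~R / (-149/45).
R v = 151/10 - 44/5*e12 - 59/15*e13 - 21/5*e23
Answer: -6181/745*e1 - 4167/745*e2 + 435/298*e3


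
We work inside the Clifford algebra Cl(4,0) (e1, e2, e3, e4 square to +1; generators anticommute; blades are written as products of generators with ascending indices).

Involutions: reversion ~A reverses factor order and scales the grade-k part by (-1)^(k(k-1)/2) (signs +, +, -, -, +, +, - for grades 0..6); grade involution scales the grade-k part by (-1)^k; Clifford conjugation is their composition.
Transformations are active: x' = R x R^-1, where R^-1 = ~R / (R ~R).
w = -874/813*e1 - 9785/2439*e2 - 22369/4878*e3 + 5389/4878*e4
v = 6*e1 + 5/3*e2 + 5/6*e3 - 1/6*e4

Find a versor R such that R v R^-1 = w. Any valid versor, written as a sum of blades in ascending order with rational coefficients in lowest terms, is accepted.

Construction: equal norms (both 79/2) license R = v + w = 4004/813*e1 - 5720/2439*e2 - 9152/2439*e3 + 2288/2439*e4 — nothing changes along that direction, while (v - w)/2 changes sign, so v maps onto w.
Answer: 4004/813*e1 - 5720/2439*e2 - 9152/2439*e3 + 2288/2439*e4


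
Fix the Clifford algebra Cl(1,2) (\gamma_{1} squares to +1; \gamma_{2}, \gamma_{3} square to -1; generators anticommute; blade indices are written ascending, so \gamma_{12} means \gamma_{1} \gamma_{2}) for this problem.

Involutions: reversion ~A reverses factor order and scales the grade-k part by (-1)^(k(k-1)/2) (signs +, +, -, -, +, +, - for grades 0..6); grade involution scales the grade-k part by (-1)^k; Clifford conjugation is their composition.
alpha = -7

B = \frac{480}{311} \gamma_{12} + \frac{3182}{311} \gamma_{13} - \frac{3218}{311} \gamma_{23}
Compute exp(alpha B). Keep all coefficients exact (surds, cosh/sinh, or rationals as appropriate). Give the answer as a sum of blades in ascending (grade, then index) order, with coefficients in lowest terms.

B^2 term by term: the squares give (\frac{480}{311})^2*(\gamma_{12})^2 + (\frac{3182}{311})^2*(\gamma_{13})^2 + (-\frac{3218}{311})^2*(\gamma_{23})^2 = \frac{230400}{96721}*(+1) + \frac{10125124}{96721}*(+1) + \frac{10355524}{96721}*(-1) = 0 (each basis 2-blade squares to minus the product of its generators' squares); cross terms between blades sharing an index anticommute and cancel. So B^2 = 0.
B^2 = 0, so the series closes: exp(alpha B) = 1 + alpha B (parabolic case).
Answer: 1 - \frac{3360}{311} \gamma_{12} - \frac{22274}{311} \gamma_{13} + \frac{22526}{311} \gamma_{23}


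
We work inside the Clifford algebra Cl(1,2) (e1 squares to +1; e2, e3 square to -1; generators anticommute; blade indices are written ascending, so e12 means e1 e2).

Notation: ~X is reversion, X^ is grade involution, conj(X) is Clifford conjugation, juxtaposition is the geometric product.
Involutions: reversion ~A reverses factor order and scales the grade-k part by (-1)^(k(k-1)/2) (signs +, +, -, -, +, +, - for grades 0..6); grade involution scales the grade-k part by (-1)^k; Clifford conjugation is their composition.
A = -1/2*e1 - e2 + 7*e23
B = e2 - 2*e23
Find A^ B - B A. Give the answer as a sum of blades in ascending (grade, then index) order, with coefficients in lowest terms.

first term: 13 + 9*e3 + 1/2*e12 - e123
second term: 15 - 5*e3 + 1/2*e12 + e123
Answer: -2 + 14*e3 - 2*e123


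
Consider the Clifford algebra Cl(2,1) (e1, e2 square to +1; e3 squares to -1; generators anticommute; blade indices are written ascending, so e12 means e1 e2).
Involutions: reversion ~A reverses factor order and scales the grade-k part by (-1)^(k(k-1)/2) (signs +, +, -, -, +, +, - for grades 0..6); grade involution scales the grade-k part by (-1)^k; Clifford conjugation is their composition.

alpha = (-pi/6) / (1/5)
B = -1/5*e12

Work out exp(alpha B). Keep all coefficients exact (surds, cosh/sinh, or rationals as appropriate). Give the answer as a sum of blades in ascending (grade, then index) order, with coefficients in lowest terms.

B^2 = (-1/5)^2*(e12)^2 = 1/25*(-1) = -1/25 (a basis 2-blade squares to minus the product of its generators' squares).
B^2 = -1/25 — the series telescopes trigonometrically here: l = 1/5, alpha*l = -pi/6, so exp(alpha B) = cos(-pi/6) + (sin(-pi/6)/(1/5))*B = sqrt(3)/2 + (-5/2)*B.
Answer: sqrt(3)/2 + 1/2*e12


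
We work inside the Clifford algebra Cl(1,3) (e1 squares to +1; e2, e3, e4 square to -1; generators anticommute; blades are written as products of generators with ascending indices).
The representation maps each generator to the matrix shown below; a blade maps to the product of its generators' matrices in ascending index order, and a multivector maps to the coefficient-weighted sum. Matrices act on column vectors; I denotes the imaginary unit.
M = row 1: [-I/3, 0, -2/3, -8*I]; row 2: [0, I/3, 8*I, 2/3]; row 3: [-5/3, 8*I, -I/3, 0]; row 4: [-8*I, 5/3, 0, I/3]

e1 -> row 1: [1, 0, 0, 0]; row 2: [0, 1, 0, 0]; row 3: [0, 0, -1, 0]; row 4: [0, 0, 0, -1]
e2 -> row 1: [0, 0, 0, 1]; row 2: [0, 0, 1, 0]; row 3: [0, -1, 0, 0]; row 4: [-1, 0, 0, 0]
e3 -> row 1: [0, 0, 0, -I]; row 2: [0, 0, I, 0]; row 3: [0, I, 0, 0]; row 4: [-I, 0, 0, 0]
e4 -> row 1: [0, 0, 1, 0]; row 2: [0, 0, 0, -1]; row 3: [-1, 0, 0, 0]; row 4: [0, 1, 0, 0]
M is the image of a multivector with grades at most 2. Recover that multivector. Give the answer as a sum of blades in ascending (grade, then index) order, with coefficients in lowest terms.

Method: the blade images are trace-orthogonal — tr(rho(e_A) rho(e_B)^-1) = 4 if A = B and 0 otherwise — and rho(e_A)^-1 = (e_A)^2 * rho(e_A) with (e_A)^2 = +1 or -1, so the coefficient of e_A in the preimage is (e_A)^2 * tr(M rho(e_A))/4.
Nonzero projections over blades of grade <= 2: e3: (e3)^2 = -1, tr(M rho(e3)) = -32, coefficient 8; e4: (e4)^2 = -1, tr(M rho(e4)) = -2, coefficient 1/2; e1 e4: (e1 e4)^2 = +1, tr(M rho(e1 e4)) = -14/3, coefficient -7/6; e2 e3: (e2 e3)^2 = -1, tr(M rho(e2 e3)) = -4/3, coefficient 1/3. Every other blade of grade <= 2 projects to 0.
Answer: 8*e3 + 1/2*e4 - 7/6*e1 e4 + 1/3*e2 e3


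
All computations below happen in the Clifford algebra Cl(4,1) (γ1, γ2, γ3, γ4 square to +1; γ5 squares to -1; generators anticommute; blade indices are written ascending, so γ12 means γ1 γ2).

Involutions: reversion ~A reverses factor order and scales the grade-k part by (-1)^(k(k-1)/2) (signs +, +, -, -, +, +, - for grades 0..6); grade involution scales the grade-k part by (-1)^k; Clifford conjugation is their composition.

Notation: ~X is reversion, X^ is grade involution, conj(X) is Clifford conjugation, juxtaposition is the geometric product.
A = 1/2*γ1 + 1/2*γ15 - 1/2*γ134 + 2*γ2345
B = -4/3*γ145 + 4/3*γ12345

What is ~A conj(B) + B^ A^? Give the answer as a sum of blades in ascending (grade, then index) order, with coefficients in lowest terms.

first term: 8/3*γ1 - 2/3*γ4 + 2/3*γ25 - 2/3*γ35 - 2/3*γ45 - 8/3*γ123 - 2/3*γ234 - 2/3*γ2345
second term: 8/3*γ1 - 2/3*γ4 + 2/3*γ25 - 2/3*γ35 - 2/3*γ45 + 8/3*γ123 + 2/3*γ234 + 2/3*γ2345
Answer: 16/3*γ1 - 4/3*γ4 + 4/3*γ25 - 4/3*γ35 - 4/3*γ45


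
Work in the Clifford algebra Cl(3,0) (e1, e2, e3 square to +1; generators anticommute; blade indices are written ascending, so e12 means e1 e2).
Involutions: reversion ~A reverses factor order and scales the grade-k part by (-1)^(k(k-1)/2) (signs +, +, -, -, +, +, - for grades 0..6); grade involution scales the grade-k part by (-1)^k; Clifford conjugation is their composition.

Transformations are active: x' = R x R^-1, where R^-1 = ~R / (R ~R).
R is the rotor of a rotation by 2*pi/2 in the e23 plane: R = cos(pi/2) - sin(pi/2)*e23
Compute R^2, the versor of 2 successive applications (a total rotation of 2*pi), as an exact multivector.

Half-angle bookkeeping: 2 applications in e23 add up to rotor phase 2*pi/2 = pi, so R^2 = cos(pi) - sin(pi)*e23.
cos(pi) = -1 and sin(pi) = 0, so R^2 = -1. The total rotation 2*pi is 1 full turn, so every vector returns to itself, yet the rotor is -1, on the OTHER sheet of the double cover (an odd number of 2*pi turns).
Answer: -1


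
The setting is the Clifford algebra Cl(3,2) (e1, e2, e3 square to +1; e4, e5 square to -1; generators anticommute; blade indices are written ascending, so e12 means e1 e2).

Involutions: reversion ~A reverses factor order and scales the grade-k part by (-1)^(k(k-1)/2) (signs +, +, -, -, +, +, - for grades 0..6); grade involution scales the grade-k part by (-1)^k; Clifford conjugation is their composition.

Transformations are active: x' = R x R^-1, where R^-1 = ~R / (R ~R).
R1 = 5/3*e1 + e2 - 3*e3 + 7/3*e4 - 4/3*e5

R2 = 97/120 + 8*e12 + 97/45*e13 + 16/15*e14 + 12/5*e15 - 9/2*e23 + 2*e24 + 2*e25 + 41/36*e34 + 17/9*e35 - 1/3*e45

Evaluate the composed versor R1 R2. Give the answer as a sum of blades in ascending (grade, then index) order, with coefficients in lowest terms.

Distribute over the terms of R1 (each basis-blade product reordered to ascending indices, repeated generators contracted through their squares):
(5/3*e1) R2 = 97/72*e1 + 40/3*e2 + 97/27*e3 + 16/9*e4 + 4*e5 - 15/2*e123 + 10/3*e124 + 10/3*e125 + 205/108*e134 + 85/27*e135 - 5/9*e145
(e2) R2 = -8*e1 + 97/120*e2 - 9/2*e3 + 2*e4 + 2*e5 - 97/45*e123 - 16/15*e124 - 12/5*e125 + 41/36*e234 + 17/9*e235 - 1/3*e245
(-3*e3) R2 = 97/15*e1 - 27/2*e2 - 97/40*e3 - 41/12*e4 - 17/3*e5 - 24*e123 + 16/5*e134 + 36/5*e135 + 6*e234 + 6*e235 + e345
(7/3*e4) R2 = 112/45*e1 + 14/3*e2 + 287/108*e3 + 679/360*e4 + 7/9*e5 + 56/3*e124 + 679/135*e134 - 28/5*e145 - 21/2*e234 - 14/3*e245 - 119/27*e345
(-4/3*e5) R2 = -16/5*e1 - 8/3*e2 - 68/27*e3 + 4/9*e4 - 97/90*e5 - 32/3*e125 - 388/135*e135 - 64/45*e145 + 6*e235 - 8/3*e245 - 41/27*e345
Summing the partial products and collecting blades:
Answer: -323/360*e1 + 317/120*e2 - 3449/1080*e3 + 323/120*e4 + 1/30*e5 - 3029/90*e123 + 314/15*e124 - 146/15*e125 + 1823/180*e134 + 1009/135*e135 - 341/45*e145 - 121/36*e234 + 125/9*e235 - 23/3*e245 - 133/27*e345


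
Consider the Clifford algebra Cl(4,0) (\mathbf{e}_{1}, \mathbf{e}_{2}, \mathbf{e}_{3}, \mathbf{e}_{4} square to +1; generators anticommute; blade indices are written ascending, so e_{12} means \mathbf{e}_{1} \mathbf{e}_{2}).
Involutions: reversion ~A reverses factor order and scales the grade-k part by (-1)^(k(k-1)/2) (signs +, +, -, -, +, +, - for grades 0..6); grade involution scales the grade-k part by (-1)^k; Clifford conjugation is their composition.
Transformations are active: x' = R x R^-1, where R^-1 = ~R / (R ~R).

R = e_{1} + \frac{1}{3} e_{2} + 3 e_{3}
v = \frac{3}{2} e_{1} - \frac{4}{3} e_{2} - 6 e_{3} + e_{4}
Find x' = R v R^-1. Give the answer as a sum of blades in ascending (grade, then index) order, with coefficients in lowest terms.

~R = e_{1} + \frac{1}{3} e_{2} + 3 e_{3}, and R ~R = \frac{91}{9}, so R^-1 = ~R / (\frac{91}{9}).
R v = -\frac{305}{18} - \frac{11}{6} e_{12} - \frac{21}{2} e_{13} + e_{14} + 2 e_{23} + \frac{1}{3} e_{24} + 3 e_{34}
Answer: -\frac{883}{182} e_{1} + \frac{59}{273} e_{2} - \frac{369}{91} e_{3} - e_{4}


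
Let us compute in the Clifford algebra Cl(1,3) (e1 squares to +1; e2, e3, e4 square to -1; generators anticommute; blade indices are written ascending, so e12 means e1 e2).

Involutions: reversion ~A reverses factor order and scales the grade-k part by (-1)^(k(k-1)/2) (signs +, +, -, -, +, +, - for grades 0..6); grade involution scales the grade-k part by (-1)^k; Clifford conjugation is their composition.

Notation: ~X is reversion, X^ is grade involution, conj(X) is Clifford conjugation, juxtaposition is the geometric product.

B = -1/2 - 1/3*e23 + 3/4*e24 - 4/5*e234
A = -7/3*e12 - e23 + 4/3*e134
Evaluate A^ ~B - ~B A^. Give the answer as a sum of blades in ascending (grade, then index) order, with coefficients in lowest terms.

first term: 1/3 + 4/5*e4 + 67/30*e12 + 7/9*e13 - 7/4*e14 + 1/2*e23 + 3/4*e34 - e123 - 4/9*e124 + 38/15*e134
second term: 1/3 + 4/5*e4 + 1/10*e12 - 7/9*e13 + 7/4*e14 + 1/2*e23 - 3/4*e34 + e123 + 4/9*e124 - 6/5*e134
Answer: 32/15*e12 + 14/9*e13 - 7/2*e14 + 3/2*e34 - 2*e123 - 8/9*e124 + 56/15*e134


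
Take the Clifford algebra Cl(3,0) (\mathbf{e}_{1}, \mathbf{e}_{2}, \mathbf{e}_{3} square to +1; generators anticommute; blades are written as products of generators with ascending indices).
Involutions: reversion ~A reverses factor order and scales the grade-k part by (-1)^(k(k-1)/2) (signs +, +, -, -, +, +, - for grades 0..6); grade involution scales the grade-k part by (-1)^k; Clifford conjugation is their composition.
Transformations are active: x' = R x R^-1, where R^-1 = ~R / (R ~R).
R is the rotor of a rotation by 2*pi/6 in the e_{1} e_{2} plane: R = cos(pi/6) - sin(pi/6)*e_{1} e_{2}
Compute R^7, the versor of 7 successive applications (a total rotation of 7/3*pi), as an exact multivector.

Half-angle bookkeeping: 7 applications in e_{1} e_{2} add up to rotor phase 7*pi/6 = \frac{7 \pi}{6}, so R^7 = cos(\frac{7 \pi}{6}) - sin(\frac{7 \pi}{6})*e_{1} e_{2}.
cos(\frac{7 \pi}{6}) = - \frac{\sqrt{3}}{2} and sin(\frac{7 \pi}{6}) = - \frac{1}{2}, so R^7 = - \frac{\sqrt{3}}{2} + \frac{1}{2} e_{1} e_{2}. The net rotation is 1/3*pi (after discarding 1 full turn, each of which contributes a factor -1 to the rotor); the rotor keeps the half-angle phase exactly.
Answer: - \frac{\sqrt{3}}{2} + \frac{1}{2} e_{1} e_{2}


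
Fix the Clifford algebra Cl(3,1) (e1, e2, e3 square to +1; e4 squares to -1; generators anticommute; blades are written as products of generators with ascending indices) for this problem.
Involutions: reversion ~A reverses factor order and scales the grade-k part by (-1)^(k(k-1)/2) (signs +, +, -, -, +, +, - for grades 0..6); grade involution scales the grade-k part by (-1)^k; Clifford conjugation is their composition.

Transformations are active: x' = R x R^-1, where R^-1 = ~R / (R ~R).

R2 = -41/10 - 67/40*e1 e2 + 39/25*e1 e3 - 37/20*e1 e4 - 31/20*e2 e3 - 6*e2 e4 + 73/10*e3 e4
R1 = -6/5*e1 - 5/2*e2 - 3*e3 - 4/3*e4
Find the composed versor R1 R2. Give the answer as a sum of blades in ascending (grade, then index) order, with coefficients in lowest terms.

Distribute over the terms of R1 (each basis-blade product reordered to ascending indices, repeated generators contracted through their squares):
(-6/5*e1) R2 = 123/25*e1 + 201/100*e2 - 234/125*e3 + 111/50*e4 + 93/50*e1 e2 e3 + 36/5*e1 e2 e4 - 219/25*e1 e3 e4
(-5/2*e2) R2 = -67/16*e1 + 41/4*e2 + 31/8*e3 + 15*e4 + 39/10*e1 e2 e3 - 37/8*e1 e2 e4 - 73/4*e2 e3 e4
(-3*e3) R2 = 117/25*e1 - 93/20*e2 + 123/10*e3 - 219/10*e4 + 201/40*e1 e2 e3 - 111/20*e1 e3 e4 - 18*e2 e3 e4
(-4/3*e4) R2 = 37/15*e1 + 8*e2 - 146/15*e3 + 82/15*e4 + 67/30*e1 e2 e4 - 52/25*e1 e3 e4 + 31/15*e2 e3 e4
Summing the partial products and collecting blades:
Answer: 1891/240*e1 + 1561/100*e2 + 13709/3000*e3 + 59/75*e4 + 2157/200*e1 e2 e3 + 577/120*e1 e2 e4 - 1639/100*e1 e3 e4 - 2051/60*e2 e3 e4


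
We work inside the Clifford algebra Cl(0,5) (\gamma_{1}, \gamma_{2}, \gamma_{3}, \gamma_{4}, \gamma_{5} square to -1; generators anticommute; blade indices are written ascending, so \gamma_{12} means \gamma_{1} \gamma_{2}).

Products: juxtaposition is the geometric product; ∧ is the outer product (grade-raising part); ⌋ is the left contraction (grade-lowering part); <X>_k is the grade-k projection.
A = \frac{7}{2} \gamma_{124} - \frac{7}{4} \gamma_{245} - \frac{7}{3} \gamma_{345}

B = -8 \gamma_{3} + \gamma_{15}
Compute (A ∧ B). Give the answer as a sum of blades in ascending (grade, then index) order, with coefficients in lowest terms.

step 1: 28 \gamma_{1234} + 14 \gamma_{2345}
Answer: 28 \gamma_{1234} + 14 \gamma_{2345}


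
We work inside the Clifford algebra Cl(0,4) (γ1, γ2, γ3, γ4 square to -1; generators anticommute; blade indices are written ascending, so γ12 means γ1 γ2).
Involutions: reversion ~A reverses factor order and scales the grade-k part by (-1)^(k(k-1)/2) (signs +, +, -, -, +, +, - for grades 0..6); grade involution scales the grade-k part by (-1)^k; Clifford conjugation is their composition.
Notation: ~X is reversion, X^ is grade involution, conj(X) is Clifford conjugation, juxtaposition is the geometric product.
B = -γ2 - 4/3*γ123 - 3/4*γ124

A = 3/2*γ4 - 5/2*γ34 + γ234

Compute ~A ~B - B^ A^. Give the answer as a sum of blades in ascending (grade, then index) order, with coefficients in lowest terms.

first term: -9/8*γ12 + 3/4*γ13 - 4/3*γ14 + 3/2*γ24 - γ34 - 15/8*γ123 + 10/3*γ124 - 5/2*γ234 - 2*γ1234
second term: 9/8*γ12 - 3/4*γ13 + 4/3*γ14 - 3/2*γ24 + γ34 - 15/8*γ123 + 10/3*γ124 - 5/2*γ234 - 2*γ1234
Answer: -9/4*γ12 + 3/2*γ13 - 8/3*γ14 + 3*γ24 - 2*γ34


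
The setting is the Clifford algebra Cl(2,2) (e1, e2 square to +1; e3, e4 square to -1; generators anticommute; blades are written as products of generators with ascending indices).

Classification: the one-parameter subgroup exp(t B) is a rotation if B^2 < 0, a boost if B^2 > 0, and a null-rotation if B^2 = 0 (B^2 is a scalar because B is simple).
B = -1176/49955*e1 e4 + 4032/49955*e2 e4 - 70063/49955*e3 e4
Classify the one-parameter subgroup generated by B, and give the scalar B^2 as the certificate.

B^2 term by term: the squares give (-1176/49955)^2*(e1 e4)^2 + (4032/49955)^2*(e2 e4)^2 + (-70063/49955)^2*(e3 e4)^2 = 1382976/2495502025*(+1) + 16257024/2495502025*(+1) + 4908823969/2495502025*(-1) = -49/25 (each basis 2-blade squares to minus the product of its generators' squares); cross terms between blades sharing an index anticommute and cancel. So B^2 = -49/25.
Answer: rotation, certificate B^2 = -49/25. Key observation: B^2 = -49/25 is a conjugation invariant, so its sign decides the class regardless of the surface form of B.


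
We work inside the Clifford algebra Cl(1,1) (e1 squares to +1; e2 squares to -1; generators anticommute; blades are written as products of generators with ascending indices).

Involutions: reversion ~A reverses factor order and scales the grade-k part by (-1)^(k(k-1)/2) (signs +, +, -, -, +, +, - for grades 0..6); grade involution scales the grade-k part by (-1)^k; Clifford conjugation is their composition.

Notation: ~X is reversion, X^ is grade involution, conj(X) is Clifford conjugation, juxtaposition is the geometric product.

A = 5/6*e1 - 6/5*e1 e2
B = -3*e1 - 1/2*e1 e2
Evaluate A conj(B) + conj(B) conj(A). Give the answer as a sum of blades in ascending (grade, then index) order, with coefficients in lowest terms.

first term: 19/10 + 241/60*e2
second term: -19/10 + 241/60*e2
Answer: 241/30*e2


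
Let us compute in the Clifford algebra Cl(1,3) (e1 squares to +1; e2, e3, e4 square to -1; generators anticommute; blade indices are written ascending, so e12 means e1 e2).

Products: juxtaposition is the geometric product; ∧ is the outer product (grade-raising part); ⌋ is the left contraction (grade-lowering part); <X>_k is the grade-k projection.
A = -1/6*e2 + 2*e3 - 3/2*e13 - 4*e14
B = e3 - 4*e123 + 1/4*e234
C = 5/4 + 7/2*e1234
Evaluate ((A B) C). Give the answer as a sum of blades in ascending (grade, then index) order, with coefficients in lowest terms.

step 1: -2 + 3/2*e1 - 6*e2 + 8*e12 + 2/3*e13 - 1/6*e23 + 1/2*e24 + 1/24*e34 + e123 - 3/8*e124 + 4*e134 - 16*e234
step 2: -5/2 + 463/8*e1 - 43/2*e2 - 21/16*e3 - 7/2*e4 + 473/48*e12 + 31/12*e13 + 7/12*e14 - 5/24*e23 - 41/24*e24 + 2693/96*e34 + 5/4*e123 - 15/32*e124 - 16*e134 - 59/4*e234 - 7*e1234
Answer: -5/2 + 463/8*e1 - 43/2*e2 - 21/16*e3 - 7/2*e4 + 473/48*e12 + 31/12*e13 + 7/12*e14 - 5/24*e23 - 41/24*e24 + 2693/96*e34 + 5/4*e123 - 15/32*e124 - 16*e134 - 59/4*e234 - 7*e1234


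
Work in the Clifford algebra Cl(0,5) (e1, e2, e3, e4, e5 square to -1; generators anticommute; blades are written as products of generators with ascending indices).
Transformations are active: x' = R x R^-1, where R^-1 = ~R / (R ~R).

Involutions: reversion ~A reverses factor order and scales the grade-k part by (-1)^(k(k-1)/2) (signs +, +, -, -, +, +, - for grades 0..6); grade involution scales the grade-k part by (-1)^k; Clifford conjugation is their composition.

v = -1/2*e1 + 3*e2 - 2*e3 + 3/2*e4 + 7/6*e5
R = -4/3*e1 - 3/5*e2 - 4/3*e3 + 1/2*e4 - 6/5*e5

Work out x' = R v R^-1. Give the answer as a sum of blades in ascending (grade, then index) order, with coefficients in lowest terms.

~R = -4/3*e1 - 3/5*e2 - 4/3*e3 + 1/2*e4 - 6/5*e5, and R ~R = -1009/180, so R^-1 = ~R / (-1009/180).
R v = -53/60 - 43/10*e1 e2 + 2*e1 e3 - 7/4*e1 e4 - 97/45*e1 e5 + 26/5*e2 e3 - 12/5*e2 e4 + 29/10*e2 e5 - e3 e4 - 178/45*e3 e5 + 143/60*e4 e5
Answer: 161/2018*e1 - 16089/5045*e2 + 1594/1009*e3 - 2709/2018*e4 - 46763/30270*e5


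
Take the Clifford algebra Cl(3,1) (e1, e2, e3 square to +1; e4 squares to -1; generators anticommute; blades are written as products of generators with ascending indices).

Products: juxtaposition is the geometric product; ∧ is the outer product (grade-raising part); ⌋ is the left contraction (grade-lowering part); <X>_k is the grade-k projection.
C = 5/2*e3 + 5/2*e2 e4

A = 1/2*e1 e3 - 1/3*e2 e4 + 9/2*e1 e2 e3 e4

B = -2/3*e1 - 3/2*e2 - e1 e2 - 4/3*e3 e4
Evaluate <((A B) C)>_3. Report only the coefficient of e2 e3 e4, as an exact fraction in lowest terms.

step 1: 1/3*e3 - 1/2*e4 - 6*e1 e2 - e1 e4 - 1/18*e2 e3 + 9/2*e3 e4 + 3/4*e1 e2 e3 + 2/9*e1 e2 e4 - 27/4*e1 e3 e4 + 3*e2 e3 e4
step 2: 5/6 + 5/9*e1 - 25/18*e2 - 15/2*e3 - 45/4*e4 - 5/8*e1 e2 + 15/8*e1 e4 - 45/4*e2 e3 - 15/2*e2 e4 + 25/18*e3 e4 + 15/8*e1 e2 e3 + 5/8*e1 e3 e4 - 5/6*e2 e3 e4 - 5/9*e1 e2 e3 e4
step 3: 15/8*e1 e2 e3 + 5/8*e1 e3 e4 - 5/6*e2 e3 e4
Answer: -5/6


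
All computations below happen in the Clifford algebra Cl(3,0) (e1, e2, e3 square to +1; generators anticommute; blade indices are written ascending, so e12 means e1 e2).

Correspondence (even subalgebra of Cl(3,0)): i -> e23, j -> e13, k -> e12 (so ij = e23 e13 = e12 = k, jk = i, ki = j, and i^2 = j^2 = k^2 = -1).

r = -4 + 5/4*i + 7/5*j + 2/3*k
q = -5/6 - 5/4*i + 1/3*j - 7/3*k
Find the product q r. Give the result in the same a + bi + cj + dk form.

In blades: q = -5/6 - 7/3*e12 + 1/3*e13 - 5/4*e23, r = -4 + 2/3*e12 + 7/5*e13 + 5/4*e23.
Distribute q over r term by term (generator squares from the signature, products reordered to ascending indices): (-5/6)*r = 10/3 - 5/9*e12 - 7/6*e13 - 25/24*e23; (-7/3*e12)*r = 14/9 + 28/3*e12 - 35/12*e13 + 49/15*e23; (1/3*e13)*r = -7/15 - 5/12*e12 - 4/3*e13 + 2/9*e23; (-5/4*e23)*r = 25/16 - 7/4*e12 + 5/6*e13 + 5*e23.
Sum: 4309/720 + 119/18*e12 - 55/12*e13 + 2681/360*e23; translating back through the correspondence:
Answer: 4309/720 + 2681/360*i - 55/12*j + 119/18*k


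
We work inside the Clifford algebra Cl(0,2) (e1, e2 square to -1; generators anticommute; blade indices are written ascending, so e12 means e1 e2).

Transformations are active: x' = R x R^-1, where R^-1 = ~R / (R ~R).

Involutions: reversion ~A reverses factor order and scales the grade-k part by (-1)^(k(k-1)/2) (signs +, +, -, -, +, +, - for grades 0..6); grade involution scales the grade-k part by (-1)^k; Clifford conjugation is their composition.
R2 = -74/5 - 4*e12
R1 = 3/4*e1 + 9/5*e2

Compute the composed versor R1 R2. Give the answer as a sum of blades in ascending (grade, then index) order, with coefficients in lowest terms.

Distribute over the terms of R1 (each basis-blade product reordered to ascending indices, repeated generators contracted through their squares):
(3/4*e1) R2 = -111/10*e1 + 3*e2
(9/5*e2) R2 = -36/5*e1 - 666/25*e2
Summing the partial products and collecting blades:
Answer: -183/10*e1 - 591/25*e2


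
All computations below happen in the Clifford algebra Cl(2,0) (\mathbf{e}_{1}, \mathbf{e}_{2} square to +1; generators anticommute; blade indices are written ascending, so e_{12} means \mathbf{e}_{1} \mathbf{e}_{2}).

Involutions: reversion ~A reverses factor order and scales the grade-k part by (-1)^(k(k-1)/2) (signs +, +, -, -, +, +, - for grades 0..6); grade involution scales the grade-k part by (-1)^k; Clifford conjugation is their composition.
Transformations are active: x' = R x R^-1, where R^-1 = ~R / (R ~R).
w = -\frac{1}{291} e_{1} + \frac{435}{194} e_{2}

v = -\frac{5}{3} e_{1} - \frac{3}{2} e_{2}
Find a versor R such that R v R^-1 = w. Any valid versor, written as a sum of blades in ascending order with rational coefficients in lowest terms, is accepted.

Since q(v) = q(w) = \frac{181}{36}, the sum R = v + w = -\frac{162}{97} e_{1} + \frac{72}{97} e_{2} does the job whenever invertible.
Answer: -\frac{162}{97} e_{1} + \frac{72}{97} e_{2}


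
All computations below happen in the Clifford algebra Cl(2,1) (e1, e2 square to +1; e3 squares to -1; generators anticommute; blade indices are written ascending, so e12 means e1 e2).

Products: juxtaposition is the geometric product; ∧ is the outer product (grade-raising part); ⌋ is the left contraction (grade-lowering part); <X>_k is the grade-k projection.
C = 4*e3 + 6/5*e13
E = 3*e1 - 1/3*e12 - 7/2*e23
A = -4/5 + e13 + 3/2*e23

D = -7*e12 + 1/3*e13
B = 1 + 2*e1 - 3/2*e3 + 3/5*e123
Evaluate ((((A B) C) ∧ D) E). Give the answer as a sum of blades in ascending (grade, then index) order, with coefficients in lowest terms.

step 1: -4/5 + 4/5*e1 + 33/20*e2 - 4/5*e3 + e13 + 3/2*e23 + 63/25*e123
step 2: 22/5 - 124/25*e1 - 1128/125*e2 - 56/25*e3 - 297/25*e12 + 56/25*e13 + 33/5*e23 - 99/50*e123
step 3: -154/5*e12 + 22/15*e13 + 2336/125*e123
step 4: -154/15 - 8176/125*e1 + 462/5*e2 + 686/375*e3 - 77/15*e12 + 539/5*e13 + 62522/1125*e23
Answer: -154/15 - 8176/125*e1 + 462/5*e2 + 686/375*e3 - 77/15*e12 + 539/5*e13 + 62522/1125*e23


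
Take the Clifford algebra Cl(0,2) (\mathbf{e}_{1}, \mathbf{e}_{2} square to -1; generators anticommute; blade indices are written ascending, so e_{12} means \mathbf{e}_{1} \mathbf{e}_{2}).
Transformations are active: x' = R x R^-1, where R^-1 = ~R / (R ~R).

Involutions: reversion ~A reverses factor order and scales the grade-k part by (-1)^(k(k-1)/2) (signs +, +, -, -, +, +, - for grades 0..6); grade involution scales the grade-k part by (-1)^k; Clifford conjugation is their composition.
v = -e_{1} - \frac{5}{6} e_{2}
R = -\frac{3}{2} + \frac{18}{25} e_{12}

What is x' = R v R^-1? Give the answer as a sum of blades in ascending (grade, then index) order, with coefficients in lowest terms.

~R = -\frac{3}{2} - \frac{18}{25} e_{12}, and R ~R = \frac{6921}{2500}, so R^-1 = ~R / (\frac{6921}{2500}).
R v = \frac{21}{10} e_{1} + \frac{53}{100} e_{2}
Answer: -\frac{981}{769} e_{1} + \frac{1195}{4614} e_{2}


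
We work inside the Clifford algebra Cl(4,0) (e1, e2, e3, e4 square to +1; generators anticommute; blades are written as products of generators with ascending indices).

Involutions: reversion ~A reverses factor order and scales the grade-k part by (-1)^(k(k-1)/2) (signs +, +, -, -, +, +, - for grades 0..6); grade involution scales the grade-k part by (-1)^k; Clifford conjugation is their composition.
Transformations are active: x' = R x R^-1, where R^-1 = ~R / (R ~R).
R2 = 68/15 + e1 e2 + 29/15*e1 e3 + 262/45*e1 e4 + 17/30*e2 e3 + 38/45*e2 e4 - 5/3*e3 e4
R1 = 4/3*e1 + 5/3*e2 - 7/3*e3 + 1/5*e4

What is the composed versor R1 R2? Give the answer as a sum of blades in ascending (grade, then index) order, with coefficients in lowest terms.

Distribute over the terms of R1 (each basis-blade product reordered to ascending indices, repeated generators contracted through their squares):
(4/3*e1) R2 = 272/45*e1 + 4/3*e2 + 116/45*e3 + 1048/135*e4 + 34/45*e1 e2 e3 + 152/135*e1 e2 e4 - 20/9*e1 e3 e4
(5/3*e2) R2 = -5/3*e1 + 68/9*e2 + 17/18*e3 + 38/27*e4 - 29/9*e1 e2 e3 - 262/27*e1 e2 e4 - 25/9*e2 e3 e4
(-7/3*e3) R2 = 203/45*e1 + 119/90*e2 - 476/45*e3 + 35/9*e4 - 7/3*e1 e2 e3 + 1834/135*e1 e3 e4 + 266/135*e2 e3 e4
(1/5*e4) R2 = -262/225*e1 - 38/225*e2 + 1/3*e3 + 68/75*e4 + 1/5*e1 e2 e4 + 29/75*e1 e3 e4 + 17/150*e2 e3 e4
Summing the partial products and collecting blades:
Answer: 1738/225*e1 + 4519/450*e2 - 121/18*e3 + 9427/675*e4 - 24/5*e1 e2 e3 - 377/45*e1 e2 e4 + 7931/675*e1 e3 e4 - 937/1350*e2 e3 e4


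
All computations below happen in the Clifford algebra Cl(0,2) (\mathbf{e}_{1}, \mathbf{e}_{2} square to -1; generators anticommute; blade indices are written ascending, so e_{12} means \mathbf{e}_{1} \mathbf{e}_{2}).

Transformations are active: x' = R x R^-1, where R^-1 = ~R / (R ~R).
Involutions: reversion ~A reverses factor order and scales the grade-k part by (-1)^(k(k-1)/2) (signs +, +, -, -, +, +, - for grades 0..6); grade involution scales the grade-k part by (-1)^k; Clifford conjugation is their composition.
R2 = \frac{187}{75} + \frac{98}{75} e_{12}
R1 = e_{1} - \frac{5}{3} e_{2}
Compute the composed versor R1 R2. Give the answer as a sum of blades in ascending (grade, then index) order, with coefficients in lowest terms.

Distribute over the terms of R1 (each basis-blade product reordered to ascending indices, repeated generators contracted through their squares):
(e_{1}) R2 = \frac{187}{75} e_{1} - \frac{98}{75} e_{2}
(-\frac{5}{3} e_{2}) R2 = -\frac{98}{45} e_{1} - \frac{187}{45} e_{2}
Summing the partial products and collecting blades:
Answer: \frac{71}{225} e_{1} - \frac{1229}{225} e_{2}


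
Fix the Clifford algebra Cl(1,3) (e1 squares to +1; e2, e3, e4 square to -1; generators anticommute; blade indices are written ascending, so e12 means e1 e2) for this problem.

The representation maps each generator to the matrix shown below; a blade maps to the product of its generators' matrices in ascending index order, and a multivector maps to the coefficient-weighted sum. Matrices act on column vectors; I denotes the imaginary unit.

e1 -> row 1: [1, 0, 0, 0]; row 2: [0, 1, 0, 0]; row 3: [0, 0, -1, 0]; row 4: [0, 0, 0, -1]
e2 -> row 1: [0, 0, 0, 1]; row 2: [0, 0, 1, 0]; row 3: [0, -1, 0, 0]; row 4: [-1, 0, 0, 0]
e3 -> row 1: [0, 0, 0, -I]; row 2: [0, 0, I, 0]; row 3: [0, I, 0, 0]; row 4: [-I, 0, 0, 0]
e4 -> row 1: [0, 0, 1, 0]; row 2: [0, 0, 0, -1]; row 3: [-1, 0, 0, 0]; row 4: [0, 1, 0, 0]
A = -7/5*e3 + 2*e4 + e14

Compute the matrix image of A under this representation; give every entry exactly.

Bivector images (products of the table entries): rho(e14) = rho(e1)rho(e4) = row 1: [0, 0, 1, 0]; row 2: [0, 0, 0, -1]; row 3: [1, 0, 0, 0]; row 4: [0, -1, 0, 0].
M = (-7/5)*rho(e3) + (2)*rho(e4) + (1)*rho(e14), summed entrywise:
Answer: row 1: [0, 0, 3, 7*I/5]; row 2: [0, 0, -7*I/5, -3]; row 3: [-1, -7*I/5, 0, 0]; row 4: [7*I/5, 1, 0, 0]


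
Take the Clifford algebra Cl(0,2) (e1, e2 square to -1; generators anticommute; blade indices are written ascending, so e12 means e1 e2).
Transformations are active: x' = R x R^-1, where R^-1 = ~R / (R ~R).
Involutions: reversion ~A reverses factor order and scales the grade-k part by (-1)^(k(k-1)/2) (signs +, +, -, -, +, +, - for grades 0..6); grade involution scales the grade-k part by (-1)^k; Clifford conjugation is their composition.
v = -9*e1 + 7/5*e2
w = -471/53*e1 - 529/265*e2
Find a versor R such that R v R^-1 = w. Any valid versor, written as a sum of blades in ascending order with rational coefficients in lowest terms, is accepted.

Here q(v) = q(w) = -2074/25; the classical choice R = v + w = -948/53*e1 - 158/265*e2 then realises v -> w under the sandwich.
Answer: -948/53*e1 - 158/265*e2


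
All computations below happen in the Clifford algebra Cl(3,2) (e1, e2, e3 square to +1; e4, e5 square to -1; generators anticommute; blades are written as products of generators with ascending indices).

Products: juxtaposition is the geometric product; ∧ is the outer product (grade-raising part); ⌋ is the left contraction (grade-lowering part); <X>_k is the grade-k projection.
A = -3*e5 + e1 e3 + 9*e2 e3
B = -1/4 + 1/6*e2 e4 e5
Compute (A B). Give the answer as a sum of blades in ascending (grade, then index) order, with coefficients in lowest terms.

step 1: 3/4*e5 - 1/4*e1 e3 - 9/4*e2 e3 + 1/2*e2 e4 - 3/2*e3 e4 e5 - 1/6*e1 e2 e3 e4 e5
Answer: 3/4*e5 - 1/4*e1 e3 - 9/4*e2 e3 + 1/2*e2 e4 - 3/2*e3 e4 e5 - 1/6*e1 e2 e3 e4 e5


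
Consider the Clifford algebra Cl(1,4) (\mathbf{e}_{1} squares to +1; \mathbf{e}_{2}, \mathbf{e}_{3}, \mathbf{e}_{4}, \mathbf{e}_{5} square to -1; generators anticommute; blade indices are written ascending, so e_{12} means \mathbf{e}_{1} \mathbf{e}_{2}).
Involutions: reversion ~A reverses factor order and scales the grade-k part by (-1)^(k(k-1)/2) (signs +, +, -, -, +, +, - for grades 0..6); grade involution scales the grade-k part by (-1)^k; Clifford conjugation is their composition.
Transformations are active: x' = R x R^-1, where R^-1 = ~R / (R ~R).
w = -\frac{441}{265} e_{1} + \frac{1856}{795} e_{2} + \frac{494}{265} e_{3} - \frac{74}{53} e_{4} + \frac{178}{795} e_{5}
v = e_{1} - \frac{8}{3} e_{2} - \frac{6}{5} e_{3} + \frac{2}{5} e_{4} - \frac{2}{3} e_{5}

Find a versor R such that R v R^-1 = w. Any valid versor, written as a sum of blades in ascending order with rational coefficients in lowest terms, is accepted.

Why this works: both vectors square to -\frac{367}{45}, so q(v) = q(w) and R = v + w = -\frac{176}{265} e_{1} - \frac{88}{265} e_{2} + \frac{176}{265} e_{3} - \frac{264}{265} e_{4} - \frac{352}{795} e_{5} carries v to w — its own direction survives, the complement (v - w)/2 flips.
Answer: -\frac{176}{265} e_{1} - \frac{88}{265} e_{2} + \frac{176}{265} e_{3} - \frac{264}{265} e_{4} - \frac{352}{795} e_{5}
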